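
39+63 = 102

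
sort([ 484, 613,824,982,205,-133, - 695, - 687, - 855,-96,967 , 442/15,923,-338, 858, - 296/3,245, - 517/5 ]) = [ - 855, - 695 , - 687, - 338, - 133,-517/5,  -  296/3, - 96,  442/15,205,245, 484, 613 , 824,858,923,967, 982 ]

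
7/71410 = 7/71410 = 0.00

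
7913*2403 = 19014939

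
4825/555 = 8 + 77/111 = 8.69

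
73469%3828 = 737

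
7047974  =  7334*961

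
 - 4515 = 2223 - 6738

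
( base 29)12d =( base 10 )912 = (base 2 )1110010000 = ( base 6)4120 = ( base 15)40c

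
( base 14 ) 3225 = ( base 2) 10000111010001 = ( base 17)1CG4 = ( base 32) 8EH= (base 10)8657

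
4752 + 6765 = 11517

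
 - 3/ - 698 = 3/698 = 0.00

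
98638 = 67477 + 31161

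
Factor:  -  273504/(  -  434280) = 148/235  =  2^2*5^( - 1)*37^1*47^(  -  1)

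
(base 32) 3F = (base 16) 6f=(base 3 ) 11010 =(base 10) 111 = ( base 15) 76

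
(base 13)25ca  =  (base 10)5405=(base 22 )b3f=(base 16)151d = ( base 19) ei9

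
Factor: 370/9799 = 2^1*5^1 * 37^1*41^(- 1) * 239^( - 1) 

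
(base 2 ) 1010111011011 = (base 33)54I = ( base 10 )5595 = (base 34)4sj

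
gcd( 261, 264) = 3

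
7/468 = 7/468 = 0.01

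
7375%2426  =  97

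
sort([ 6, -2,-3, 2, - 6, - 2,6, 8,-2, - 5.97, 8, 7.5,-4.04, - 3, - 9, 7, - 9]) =[-9,-9,-6, - 5.97, - 4.04 ,-3, - 3,-2 ,  -  2,-2,2,  6, 6, 7,7.5, 8, 8]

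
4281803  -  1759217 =2522586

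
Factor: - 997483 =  - 37^1 * 26959^1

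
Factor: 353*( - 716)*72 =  - 2^5*3^2*179^1*353^1 = -18197856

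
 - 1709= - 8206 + 6497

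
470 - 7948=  - 7478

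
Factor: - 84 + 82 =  - 2 = - 2^1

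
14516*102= 1480632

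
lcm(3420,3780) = 71820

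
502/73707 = 502/73707 = 0.01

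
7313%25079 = 7313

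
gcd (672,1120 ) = 224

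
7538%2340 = 518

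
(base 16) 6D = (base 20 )59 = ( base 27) 41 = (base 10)109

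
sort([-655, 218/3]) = [ - 655, 218/3]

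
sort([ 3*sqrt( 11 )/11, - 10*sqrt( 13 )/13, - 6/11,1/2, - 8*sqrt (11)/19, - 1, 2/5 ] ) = [-10*sqrt( 13) /13,  -  8 *sqrt ( 11 )/19, - 1, - 6/11 , 2/5, 1/2,3*sqrt(11)/11]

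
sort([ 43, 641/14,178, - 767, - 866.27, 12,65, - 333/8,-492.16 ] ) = [-866.27,-767,-492.16, - 333/8, 12,43, 641/14,65,178] 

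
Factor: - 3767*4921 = -7^1*19^1*37^1*3767^1 = -18537407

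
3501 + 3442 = 6943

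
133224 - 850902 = -717678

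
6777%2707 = 1363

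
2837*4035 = 11447295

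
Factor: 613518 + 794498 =1408016 = 2^4*88001^1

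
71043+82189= 153232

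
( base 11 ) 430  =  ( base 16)205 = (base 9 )634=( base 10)517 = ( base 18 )1AD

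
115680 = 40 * 2892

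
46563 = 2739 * 17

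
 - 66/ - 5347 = 66/5347 = 0.01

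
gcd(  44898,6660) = 6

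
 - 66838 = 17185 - 84023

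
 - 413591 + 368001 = -45590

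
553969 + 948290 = 1502259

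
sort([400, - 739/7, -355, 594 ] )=[  -  355,-739/7, 400,594]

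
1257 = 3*419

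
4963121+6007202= 10970323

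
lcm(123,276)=11316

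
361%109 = 34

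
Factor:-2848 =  - 2^5*89^1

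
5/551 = 5/551 = 0.01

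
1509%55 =24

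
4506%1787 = 932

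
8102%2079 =1865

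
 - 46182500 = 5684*( -8125) 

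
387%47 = 11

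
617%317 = 300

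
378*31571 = 11933838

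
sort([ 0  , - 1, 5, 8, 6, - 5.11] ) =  [ -5.11, - 1, 0,  5, 6,8 ]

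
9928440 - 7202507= 2725933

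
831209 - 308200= 523009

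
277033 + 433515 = 710548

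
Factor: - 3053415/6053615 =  - 610683/1210723  =  - 3^1*17^( - 1)*229^( - 1)*251^1*311^( - 1)*811^1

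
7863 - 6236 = 1627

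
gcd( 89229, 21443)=1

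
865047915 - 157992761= 707055154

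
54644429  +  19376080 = 74020509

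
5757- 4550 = 1207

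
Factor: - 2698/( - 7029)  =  2^1 * 3^ (- 2) * 11^( - 1) * 19^1=38/99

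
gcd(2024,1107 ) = 1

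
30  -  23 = 7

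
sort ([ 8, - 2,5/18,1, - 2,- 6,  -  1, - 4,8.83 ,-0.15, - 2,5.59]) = [-6,- 4, - 2, -2, - 2, - 1 , - 0.15, 5/18,  1,5.59,8,8.83]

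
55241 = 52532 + 2709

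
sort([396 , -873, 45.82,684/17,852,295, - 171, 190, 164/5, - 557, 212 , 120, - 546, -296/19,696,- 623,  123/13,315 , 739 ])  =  [ - 873, - 623, - 557, -546 , - 171,-296/19 , 123/13,164/5, 684/17,45.82 , 120 , 190 , 212 , 295,315,396, 696 , 739,852] 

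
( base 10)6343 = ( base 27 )8IP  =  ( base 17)14G2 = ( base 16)18C7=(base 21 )e81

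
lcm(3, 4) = 12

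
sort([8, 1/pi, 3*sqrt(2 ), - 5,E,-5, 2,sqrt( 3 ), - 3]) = [- 5,  -  5, - 3, 1/pi,sqrt( 3),2, E , 3*sqrt ( 2) , 8]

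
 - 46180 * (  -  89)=4110020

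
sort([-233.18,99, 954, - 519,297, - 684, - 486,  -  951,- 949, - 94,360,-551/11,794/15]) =[ - 951, - 949,- 684, - 519 , - 486,-233.18, - 94,  -  551/11, 794/15,99,297,360,  954] 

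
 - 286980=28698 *( -10) 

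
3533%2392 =1141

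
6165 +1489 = 7654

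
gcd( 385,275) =55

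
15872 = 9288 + 6584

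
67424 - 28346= 39078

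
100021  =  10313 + 89708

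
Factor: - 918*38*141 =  - 4918644= - 2^2*3^4*17^1*19^1*47^1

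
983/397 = 2 + 189/397 = 2.48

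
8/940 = 2/235 = 0.01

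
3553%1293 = 967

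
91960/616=149 + 2/7=   149.29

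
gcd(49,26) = 1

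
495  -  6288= - 5793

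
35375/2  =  17687 + 1/2= 17687.50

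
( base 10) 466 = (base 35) db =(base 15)211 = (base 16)1d2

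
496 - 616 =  -120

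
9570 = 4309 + 5261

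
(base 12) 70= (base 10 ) 84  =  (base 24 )3C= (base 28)30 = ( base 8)124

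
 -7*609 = -4263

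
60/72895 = 12/14579 = 0.00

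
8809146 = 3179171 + 5629975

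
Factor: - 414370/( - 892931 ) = 2^1*5^1 *11^1 * 13^( - 1 )*3767^1*68687^(- 1 ) 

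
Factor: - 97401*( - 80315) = 7822761315 =3^1*5^1*16063^1*32467^1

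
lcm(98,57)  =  5586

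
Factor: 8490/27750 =5^( - 2 )*37^( - 1)*283^1 =283/925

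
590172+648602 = 1238774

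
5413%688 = 597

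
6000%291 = 180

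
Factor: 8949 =3^1*19^1*157^1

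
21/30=7/10 = 0.70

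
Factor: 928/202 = 464/101 = 2^4*29^1*101^( - 1)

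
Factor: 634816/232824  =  2^3*3^( - 1) * 7^1 * 13^1*89^( - 1 ) = 728/267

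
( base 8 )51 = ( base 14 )2d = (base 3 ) 1112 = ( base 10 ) 41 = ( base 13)32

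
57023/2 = 28511+1/2 = 28511.50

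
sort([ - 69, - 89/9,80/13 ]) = [ - 69,  -  89/9, 80/13 ] 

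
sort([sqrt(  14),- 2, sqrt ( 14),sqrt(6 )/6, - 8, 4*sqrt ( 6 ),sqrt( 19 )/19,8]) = [ - 8, - 2,sqrt( 19)/19, sqrt( 6)/6,sqrt( 14),sqrt( 14) , 8,4  *sqrt(6 ) ]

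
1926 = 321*6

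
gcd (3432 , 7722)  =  858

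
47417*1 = 47417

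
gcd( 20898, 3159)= 243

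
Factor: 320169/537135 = 106723/179045 = 5^( - 1)*19^1*41^1 * 137^1*35809^( - 1)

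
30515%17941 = 12574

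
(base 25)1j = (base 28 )1G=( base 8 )54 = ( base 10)44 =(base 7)62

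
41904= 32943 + 8961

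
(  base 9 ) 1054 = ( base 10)778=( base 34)MU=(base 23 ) 1AJ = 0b1100001010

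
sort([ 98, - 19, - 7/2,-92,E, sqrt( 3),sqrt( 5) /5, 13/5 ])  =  [ - 92, - 19, -7/2,  sqrt(5) /5,  sqrt( 3 ),13/5,E, 98] 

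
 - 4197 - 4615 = -8812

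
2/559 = 2/559= 0.00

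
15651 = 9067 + 6584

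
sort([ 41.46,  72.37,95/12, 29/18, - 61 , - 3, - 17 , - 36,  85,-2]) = [ - 61, - 36 , - 17,-3,- 2, 29/18,95/12,41.46,72.37, 85]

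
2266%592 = 490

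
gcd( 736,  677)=1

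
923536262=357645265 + 565890997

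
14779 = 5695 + 9084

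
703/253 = 2 + 197/253 = 2.78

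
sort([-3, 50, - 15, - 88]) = [ - 88, - 15,-3, 50] 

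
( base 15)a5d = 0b100100100010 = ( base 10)2338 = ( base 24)41a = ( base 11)1836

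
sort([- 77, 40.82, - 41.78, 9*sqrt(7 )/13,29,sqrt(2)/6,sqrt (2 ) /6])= [ - 77,-41.78,sqrt( 2) /6, sqrt (2) /6, 9 * sqrt( 7)/13,  29,40.82]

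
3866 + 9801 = 13667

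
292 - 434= -142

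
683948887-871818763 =-187869876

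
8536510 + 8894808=17431318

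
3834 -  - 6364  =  10198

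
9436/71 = 9436/71 =132.90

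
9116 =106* 86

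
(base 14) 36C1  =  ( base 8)22551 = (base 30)AJ7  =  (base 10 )9577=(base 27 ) D3J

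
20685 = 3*6895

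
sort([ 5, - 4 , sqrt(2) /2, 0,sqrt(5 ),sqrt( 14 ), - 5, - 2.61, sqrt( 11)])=[-5, - 4, - 2.61,  0,  sqrt( 2) /2,sqrt( 5 ), sqrt( 11 ), sqrt( 14),  5]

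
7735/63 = 1105/9 = 122.78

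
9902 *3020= 29904040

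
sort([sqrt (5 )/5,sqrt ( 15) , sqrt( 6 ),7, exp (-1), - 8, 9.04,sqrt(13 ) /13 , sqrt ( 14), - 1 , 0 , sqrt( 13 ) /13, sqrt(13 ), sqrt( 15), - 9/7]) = [ - 8, -9/7,-1, 0,sqrt( 13) /13,sqrt( 13)/13 , exp(-1),sqrt( 5)/5 , sqrt(6), sqrt(13),sqrt( 14),sqrt (15 ),sqrt (15),7, 9.04 ]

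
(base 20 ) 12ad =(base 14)33DB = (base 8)21465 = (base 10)9013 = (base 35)7CI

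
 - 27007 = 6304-33311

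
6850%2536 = 1778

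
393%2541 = 393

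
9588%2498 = 2094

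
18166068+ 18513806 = 36679874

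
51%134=51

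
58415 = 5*11683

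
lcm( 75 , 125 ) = 375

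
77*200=15400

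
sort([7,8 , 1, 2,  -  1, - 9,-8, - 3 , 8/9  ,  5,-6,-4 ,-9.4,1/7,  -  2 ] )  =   [ -9.4, - 9,- 8, - 6,-4,-3, - 2, - 1,1/7 , 8/9, 1,2, 5,7,8]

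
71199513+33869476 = 105068989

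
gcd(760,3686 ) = 38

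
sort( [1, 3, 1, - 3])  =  [ - 3, 1,1,3] 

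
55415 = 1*55415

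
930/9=103 + 1/3 = 103.33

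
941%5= 1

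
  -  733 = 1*(-733)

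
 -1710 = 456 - 2166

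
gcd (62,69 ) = 1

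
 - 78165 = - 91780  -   - 13615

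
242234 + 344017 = 586251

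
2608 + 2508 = 5116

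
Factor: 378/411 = 126/137= 2^1*3^2*7^1*137^(-1)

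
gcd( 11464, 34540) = 4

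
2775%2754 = 21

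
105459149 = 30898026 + 74561123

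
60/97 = 60/97 = 0.62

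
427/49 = 8  +  5/7 = 8.71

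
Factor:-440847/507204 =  - 671/772 = -  2^(-2 )*  11^1 * 61^1*193^ (-1 ) 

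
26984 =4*6746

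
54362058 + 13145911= 67507969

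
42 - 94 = -52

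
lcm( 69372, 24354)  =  2289276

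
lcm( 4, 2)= 4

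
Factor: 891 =3^4*11^1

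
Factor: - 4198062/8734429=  -2^1*3^1*63607^1*794039^(  -  1) = - 381642/794039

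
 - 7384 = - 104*71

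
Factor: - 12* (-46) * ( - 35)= - 19320 = - 2^3*3^1 * 5^1 * 7^1*23^1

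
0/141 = 0=0.00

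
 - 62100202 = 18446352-80546554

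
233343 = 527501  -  294158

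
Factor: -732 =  - 2^2*  3^1 * 61^1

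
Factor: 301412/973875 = 2^2*3^ (- 1 )*5^ ( - 3)*7^( -2) *53^ (-1)*75353^1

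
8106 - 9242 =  -1136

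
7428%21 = 15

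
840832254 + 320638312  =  1161470566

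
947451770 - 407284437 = 540167333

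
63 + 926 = 989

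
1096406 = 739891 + 356515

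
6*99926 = 599556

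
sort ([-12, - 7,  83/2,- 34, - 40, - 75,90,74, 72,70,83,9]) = [ - 75, - 40, - 34,-12, - 7, 9,83/2,70, 72,  74, 83,  90]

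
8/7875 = 8/7875 = 0.00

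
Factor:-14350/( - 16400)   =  7/8 = 2^ (  -  3 )*7^1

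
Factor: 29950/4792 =25/4 = 2^ ( -2 )*5^2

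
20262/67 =302 + 28/67 = 302.42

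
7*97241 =680687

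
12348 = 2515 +9833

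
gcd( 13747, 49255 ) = 1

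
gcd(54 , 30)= 6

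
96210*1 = 96210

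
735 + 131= 866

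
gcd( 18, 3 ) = 3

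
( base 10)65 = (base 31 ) 23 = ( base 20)35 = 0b1000001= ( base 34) 1v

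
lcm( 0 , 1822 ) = 0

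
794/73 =794/73 = 10.88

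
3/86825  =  3/86825 = 0.00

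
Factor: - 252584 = -2^3*31573^1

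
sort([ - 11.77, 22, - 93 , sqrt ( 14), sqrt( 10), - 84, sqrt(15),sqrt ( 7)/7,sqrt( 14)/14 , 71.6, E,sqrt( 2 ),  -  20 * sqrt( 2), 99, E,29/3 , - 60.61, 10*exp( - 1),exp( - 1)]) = [ - 93,-84, - 60.61,- 20*sqrt( 2 ), - 11.77, sqrt(14)/14,exp( - 1), sqrt(7) /7,sqrt( 2),E , E,sqrt(10) , 10* exp(  -  1),sqrt( 14), sqrt( 15),29/3,22,71.6, 99]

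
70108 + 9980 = 80088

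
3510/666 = 195/37 = 5.27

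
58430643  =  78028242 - 19597599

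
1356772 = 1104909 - -251863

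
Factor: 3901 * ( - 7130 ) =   -  27814130 = -2^1 * 5^1*23^1*31^1 *47^1*83^1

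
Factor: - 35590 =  - 2^1*5^1*3559^1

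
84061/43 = 1954 + 39/43 = 1954.91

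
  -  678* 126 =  - 85428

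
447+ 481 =928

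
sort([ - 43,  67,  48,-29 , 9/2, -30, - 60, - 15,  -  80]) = [ -80, - 60, - 43, - 30, - 29,  -  15,9/2, 48, 67]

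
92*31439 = 2892388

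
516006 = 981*526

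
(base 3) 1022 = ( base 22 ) 1D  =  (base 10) 35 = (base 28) 17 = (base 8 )43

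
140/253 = 140/253=0.55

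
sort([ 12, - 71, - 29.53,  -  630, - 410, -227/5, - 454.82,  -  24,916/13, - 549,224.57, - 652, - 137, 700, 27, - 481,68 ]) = [-652, - 630, - 549, - 481 , - 454.82,  -  410, - 137, - 71, - 227/5, - 29.53,-24,12,27,68,916/13, 224.57 , 700] 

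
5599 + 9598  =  15197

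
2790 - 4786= - 1996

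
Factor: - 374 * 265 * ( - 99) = 2^1  *  3^2* 5^1*11^2 * 17^1 * 53^1 = 9811890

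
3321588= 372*8929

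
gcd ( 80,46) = 2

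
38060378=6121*6218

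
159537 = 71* 2247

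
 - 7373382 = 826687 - 8200069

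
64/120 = 8/15 = 0.53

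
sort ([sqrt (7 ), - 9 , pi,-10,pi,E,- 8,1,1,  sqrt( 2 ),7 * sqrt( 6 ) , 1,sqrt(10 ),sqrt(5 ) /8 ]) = [ - 10, - 9, - 8, sqrt(5)/8, 1, 1,  1,sqrt( 2 ), sqrt(7 ),E,pi,pi,  sqrt( 10 ),7*sqrt (6 ) ]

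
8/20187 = 8/20187  =  0.00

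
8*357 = 2856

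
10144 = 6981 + 3163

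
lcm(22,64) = 704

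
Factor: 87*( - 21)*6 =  - 2^1 * 3^3*7^1*29^1 = - 10962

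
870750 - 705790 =164960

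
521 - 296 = 225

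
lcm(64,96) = 192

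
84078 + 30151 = 114229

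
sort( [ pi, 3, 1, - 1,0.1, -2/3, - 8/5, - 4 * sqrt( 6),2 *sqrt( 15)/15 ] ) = [ - 4*sqrt(6), - 8/5, - 1, - 2/3, 0.1, 2*sqrt(15 ) /15,1, 3, pi]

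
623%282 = 59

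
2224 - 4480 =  - 2256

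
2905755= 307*9465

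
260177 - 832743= - 572566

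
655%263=129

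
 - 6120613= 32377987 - 38498600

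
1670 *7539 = 12590130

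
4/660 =1/165 =0.01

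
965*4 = 3860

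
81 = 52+29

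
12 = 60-48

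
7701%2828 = 2045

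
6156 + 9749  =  15905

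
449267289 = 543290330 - 94023041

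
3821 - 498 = 3323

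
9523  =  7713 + 1810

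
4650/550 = 8 + 5/11  =  8.45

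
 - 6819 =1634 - 8453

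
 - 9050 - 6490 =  - 15540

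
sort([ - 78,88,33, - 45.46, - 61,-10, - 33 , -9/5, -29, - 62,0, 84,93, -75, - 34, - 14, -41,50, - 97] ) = [ -97, - 78, - 75, - 62, - 61, - 45.46, - 41, - 34,-33, - 29, - 14,  -  10, - 9/5,0,33,50, 84, 88, 93 ]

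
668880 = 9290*72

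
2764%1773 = 991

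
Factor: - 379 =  - 379^1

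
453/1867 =453/1867 = 0.24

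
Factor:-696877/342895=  - 5^ ( - 1)*7^(- 1 ) * 23^1*41^1*97^( - 1)*101^( - 1)*739^1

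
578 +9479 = 10057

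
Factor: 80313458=2^1*37^1*1085317^1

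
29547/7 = 4221 = 4221.00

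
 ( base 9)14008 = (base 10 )9485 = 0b10010100001101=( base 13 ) 4418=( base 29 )B82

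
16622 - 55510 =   -  38888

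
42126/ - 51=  - 826/1=-826.00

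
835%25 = 10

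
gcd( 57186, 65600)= 2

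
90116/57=1580 + 56/57=1580.98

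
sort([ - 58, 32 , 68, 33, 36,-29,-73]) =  [ - 73, - 58, - 29, 32, 33,36,68 ]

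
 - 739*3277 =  - 2421703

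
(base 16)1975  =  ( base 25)AAH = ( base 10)6517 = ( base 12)3931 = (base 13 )2C74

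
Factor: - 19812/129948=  - 127/833 = -  7^ ( - 2 )*17^( - 1)*127^1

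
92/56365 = 92/56365= 0.00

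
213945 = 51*4195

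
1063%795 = 268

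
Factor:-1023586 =-2^1*511793^1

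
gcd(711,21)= 3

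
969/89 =10+79/89 = 10.89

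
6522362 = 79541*82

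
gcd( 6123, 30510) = 3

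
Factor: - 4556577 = -3^1*337^1*4507^1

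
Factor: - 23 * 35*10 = -2^1*5^2*7^1 * 23^1 = - 8050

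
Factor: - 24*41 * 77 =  -75768= -2^3*3^1*7^1*11^1 * 41^1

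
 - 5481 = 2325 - 7806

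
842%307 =228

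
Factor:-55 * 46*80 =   -  202400 = -2^5*5^2*11^1*23^1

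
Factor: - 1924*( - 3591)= 6909084 = 2^2*3^3*7^1*13^1*19^1*37^1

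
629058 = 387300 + 241758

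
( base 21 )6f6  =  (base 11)2258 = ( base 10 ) 2967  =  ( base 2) 101110010111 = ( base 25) 4IH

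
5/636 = 5/636 =0.01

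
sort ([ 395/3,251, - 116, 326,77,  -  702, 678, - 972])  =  [-972, - 702, - 116,77,395/3,251,326,678]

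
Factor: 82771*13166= 1089762986 = 2^1 * 13^1*29^1*227^1 * 6367^1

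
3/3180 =1/1060= 0.00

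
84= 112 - 28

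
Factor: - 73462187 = -53^1 * 1386079^1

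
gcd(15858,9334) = 2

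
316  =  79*4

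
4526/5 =905 + 1/5 = 905.20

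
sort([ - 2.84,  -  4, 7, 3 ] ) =[ - 4, - 2.84,3, 7]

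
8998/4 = 2249 + 1/2 = 2249.50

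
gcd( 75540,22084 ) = 4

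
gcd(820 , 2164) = 4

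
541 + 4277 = 4818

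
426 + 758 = 1184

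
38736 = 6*6456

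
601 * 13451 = 8084051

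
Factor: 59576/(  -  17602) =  -2^2*11^1*13^( - 1) = -44/13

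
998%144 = 134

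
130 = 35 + 95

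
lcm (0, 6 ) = 0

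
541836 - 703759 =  - 161923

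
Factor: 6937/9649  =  7^1*991^1 * 9649^( - 1)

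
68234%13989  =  12278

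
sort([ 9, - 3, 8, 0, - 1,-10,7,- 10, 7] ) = [ - 10, - 10 ,  -  3, - 1, 0,7,7, 8, 9] 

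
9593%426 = 221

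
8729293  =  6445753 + 2283540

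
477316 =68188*7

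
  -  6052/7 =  - 6052/7 = -864.57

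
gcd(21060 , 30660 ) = 60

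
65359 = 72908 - 7549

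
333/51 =6 + 9/17 = 6.53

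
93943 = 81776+12167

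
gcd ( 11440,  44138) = 2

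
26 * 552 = 14352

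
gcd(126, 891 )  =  9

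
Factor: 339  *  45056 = 2^12*3^1*11^1*113^1 = 15273984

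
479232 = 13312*36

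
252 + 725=977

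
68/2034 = 34/1017 = 0.03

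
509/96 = 5 + 29/96 = 5.30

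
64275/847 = 64275/847= 75.89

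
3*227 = 681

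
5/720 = 1/144 =0.01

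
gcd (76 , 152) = 76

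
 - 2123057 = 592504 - 2715561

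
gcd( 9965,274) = 1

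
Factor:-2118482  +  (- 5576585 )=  - 7695067 = -17^1*163^1*2777^1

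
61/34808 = 61/34808 =0.00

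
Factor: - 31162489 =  - 19^1*1640131^1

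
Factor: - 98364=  - 2^2*3^1*7^1*1171^1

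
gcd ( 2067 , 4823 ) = 689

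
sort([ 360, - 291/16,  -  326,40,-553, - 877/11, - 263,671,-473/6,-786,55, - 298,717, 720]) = [ - 786, - 553, - 326, - 298, - 263, - 877/11, - 473/6, - 291/16,40, 55,  360,671, 717,720] 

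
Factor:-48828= - 2^2*3^1*13^1* 313^1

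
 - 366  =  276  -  642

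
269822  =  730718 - 460896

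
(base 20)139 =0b111010101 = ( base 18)181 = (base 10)469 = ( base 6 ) 2101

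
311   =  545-234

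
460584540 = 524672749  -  64088209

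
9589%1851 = 334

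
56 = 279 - 223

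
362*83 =30046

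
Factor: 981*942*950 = 2^2*3^3*5^2*  19^1*109^1*157^1 = 877896900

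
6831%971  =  34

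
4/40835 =4/40835 = 0.00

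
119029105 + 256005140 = 375034245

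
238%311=238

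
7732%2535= 127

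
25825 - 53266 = -27441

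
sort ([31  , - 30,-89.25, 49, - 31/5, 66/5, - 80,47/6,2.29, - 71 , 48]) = [ - 89.25 , - 80, - 71,  -  30, - 31/5,2.29,47/6,66/5,31,  48, 49 ] 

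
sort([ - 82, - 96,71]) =[ - 96, - 82,71]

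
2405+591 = 2996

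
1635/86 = 1635/86  =  19.01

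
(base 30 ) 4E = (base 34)3W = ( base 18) 78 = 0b10000110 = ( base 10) 134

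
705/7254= 235/2418 =0.10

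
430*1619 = 696170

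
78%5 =3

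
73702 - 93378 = -19676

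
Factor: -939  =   - 3^1*313^1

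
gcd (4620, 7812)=84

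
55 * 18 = 990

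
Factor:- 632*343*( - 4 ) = 2^5*7^3*79^1 = 867104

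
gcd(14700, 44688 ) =588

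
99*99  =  9801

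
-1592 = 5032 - 6624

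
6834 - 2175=4659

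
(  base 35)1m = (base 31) 1q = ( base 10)57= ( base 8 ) 71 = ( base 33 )1o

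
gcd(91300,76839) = 1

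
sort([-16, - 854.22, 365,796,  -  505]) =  [- 854.22, - 505 , - 16,  365, 796 ] 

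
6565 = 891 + 5674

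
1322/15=88 + 2/15 = 88.13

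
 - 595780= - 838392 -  - 242612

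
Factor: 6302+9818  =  2^3*5^1 * 13^1*31^1 = 16120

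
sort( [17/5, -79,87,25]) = [ - 79 , 17/5, 25, 87]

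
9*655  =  5895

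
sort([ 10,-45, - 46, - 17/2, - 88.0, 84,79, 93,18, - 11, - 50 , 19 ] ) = [-88.0, - 50,  -  46,-45,-11, - 17/2,10 , 18, 19,79,84,93] 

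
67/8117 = 67/8117 = 0.01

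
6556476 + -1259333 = 5297143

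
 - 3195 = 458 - 3653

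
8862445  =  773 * 11465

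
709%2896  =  709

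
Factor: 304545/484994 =2^(-1) * 3^1*5^1  *19^(- 1)*79^1*257^1*12763^( - 1)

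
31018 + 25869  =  56887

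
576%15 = 6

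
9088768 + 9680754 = 18769522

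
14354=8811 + 5543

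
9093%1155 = 1008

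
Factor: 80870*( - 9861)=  - 2^1*3^1 * 5^1  *19^1*173^1*8087^1 = - 797459070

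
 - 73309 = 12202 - 85511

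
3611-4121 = -510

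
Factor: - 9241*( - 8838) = 2^1*3^2*491^1 * 9241^1 = 81671958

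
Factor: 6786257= 6786257^1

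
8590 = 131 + 8459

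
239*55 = 13145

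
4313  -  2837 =1476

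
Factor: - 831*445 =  - 369795 = - 3^1*5^1*89^1*277^1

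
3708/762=4 + 110/127=4.87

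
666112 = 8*83264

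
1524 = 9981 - 8457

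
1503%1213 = 290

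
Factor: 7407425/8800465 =1481485/1760093 = 5^1*127^( - 1 )*181^1*1637^1*13859^( - 1 ) 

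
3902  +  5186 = 9088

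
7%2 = 1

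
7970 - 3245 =4725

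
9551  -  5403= 4148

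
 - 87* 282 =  - 24534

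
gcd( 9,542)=1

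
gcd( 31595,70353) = 1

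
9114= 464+8650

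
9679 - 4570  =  5109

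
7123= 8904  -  1781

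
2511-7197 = -4686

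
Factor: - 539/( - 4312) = 2^( - 3 )=1/8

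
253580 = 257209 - 3629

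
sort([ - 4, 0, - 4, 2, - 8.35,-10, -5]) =[ - 10, - 8.35, - 5, - 4, - 4,0, 2]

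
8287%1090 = 657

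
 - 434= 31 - 465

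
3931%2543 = 1388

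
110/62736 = 55/31368 = 0.00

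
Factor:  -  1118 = -2^1*13^1 * 43^1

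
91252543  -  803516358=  - 712263815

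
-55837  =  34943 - 90780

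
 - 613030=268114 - 881144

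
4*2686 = 10744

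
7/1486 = 7/1486 = 0.00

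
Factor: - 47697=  - 3^1 * 13^1*1223^1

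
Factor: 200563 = 11^1*18233^1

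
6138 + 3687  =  9825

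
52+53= 105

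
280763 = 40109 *7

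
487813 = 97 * 5029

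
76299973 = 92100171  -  15800198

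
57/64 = 57/64 = 0.89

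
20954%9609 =1736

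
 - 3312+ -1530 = - 4842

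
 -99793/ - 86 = 99793/86 = 1160.38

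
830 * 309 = 256470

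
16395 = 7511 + 8884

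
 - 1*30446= - 30446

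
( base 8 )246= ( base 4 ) 2212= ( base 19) 8e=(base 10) 166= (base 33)51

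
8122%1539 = 427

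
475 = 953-478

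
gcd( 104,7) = 1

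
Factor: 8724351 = 3^1*1051^1*2767^1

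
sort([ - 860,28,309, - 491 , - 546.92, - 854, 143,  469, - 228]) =[ - 860, - 854, - 546.92, - 491, - 228, 28,  143,309, 469 ] 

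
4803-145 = 4658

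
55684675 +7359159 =63043834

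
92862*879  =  81625698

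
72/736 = 9/92 = 0.10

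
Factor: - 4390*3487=-15307930 = - 2^1*5^1*11^1*317^1*439^1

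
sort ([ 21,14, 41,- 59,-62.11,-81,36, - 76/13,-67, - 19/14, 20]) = [  -  81, - 67,  -  62.11, - 59,- 76/13,- 19/14,14,20,21, 36,41]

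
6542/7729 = 6542/7729  =  0.85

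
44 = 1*44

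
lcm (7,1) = 7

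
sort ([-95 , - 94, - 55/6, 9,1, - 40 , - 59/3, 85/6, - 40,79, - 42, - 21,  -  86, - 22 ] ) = [ - 95 , - 94, - 86, - 42,-40 , - 40, - 22 , - 21,-59/3, - 55/6, 1, 9, 85/6,79]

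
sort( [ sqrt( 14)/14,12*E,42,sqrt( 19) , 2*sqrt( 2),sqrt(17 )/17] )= [sqrt( 17 ) /17, sqrt( 14 ) /14, 2*sqrt( 2 ), sqrt (19),12*E,42]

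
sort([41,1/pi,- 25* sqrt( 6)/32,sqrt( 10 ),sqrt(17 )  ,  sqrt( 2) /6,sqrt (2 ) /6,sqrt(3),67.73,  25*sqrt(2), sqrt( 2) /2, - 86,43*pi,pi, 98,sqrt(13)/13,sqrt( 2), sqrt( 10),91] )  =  [ - 86,- 25*sqrt( 6) /32,sqrt( 2) /6, sqrt( 2 ) /6,sqrt( 13 ) /13, 1/pi,sqrt(2) /2,sqrt(2), sqrt(3), pi,sqrt (10),sqrt ( 10), sqrt (17 ),25*sqrt( 2), 41, 67.73, 91,  98,43*pi ]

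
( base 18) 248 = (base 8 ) 1330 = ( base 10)728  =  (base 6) 3212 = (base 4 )23120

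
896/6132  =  32/219 = 0.15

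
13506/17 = 13506/17 = 794.47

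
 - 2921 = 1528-4449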